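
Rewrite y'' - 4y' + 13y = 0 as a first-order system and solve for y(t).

Let x_1 = y, x_2 = y'. Then x_1' = x_2 and x_2' = -13x_1 + 4x_2.
A = [[0,1],[-13,4]]; det(A-λI) = λ^2 - 4λ + 13.
Eigenvalues λ = 2 ± 3i.

y(t) = C_1e^(2t)cos(3t) + C_2e^(2t)sin(3t)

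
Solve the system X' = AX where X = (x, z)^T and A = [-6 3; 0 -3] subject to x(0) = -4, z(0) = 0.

x(t) = -4e^(-6t), z(t) = 0

Coefficient matrix A = [[-6, 3], [0, -3]].
Characteristic polynomial det(A - λI) = λ^2 + 9λ + 18 = 0.
Eigenvalues λ = -6, -3.
For λ=-6: (A-λI) row 1 is [0, 3], so an eigenvector is (-1, 0).
For λ=-3: (A-λI) row 1 is [-3, 3], so an eigenvector is (1, 1).
General solution: C_1e^(-6t)(-1,0) + C_2e^(-3t)(1,1).
Applying x(0)=-4, z(0)=0 gives C_1=4, C_2=0.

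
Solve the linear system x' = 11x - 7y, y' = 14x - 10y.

x(t) = -c_1e^(4t) + c_2e^(-3t), y(t) = -c_1e^(4t) + 2c_2e^(-3t)

Coefficient matrix A = [[11, -7], [14, -10]].
Characteristic polynomial det(A - λI) = λ^2 - λ - 12 = 0.
Eigenvalues λ = 4, -3.
For λ=4: (A-λI) row 1 is [7, -7], so an eigenvector is (-1, -1).
For λ=-3: (A-λI) row 1 is [14, -7], so an eigenvector is (1, 2).
General solution: c_1e^(4t)(-1,-1) + c_2e^(-3t)(1,2).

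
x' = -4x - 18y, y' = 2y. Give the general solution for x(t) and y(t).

Coefficient matrix A = [[-4, -18], [0, 2]].
Characteristic polynomial det(A - λI) = λ^2 + 2λ - 8 = 0.
Eigenvalues λ = -4, 2.
For λ=-4: (A-λI) row 1 is [0, -18], so an eigenvector is (-1, 0).
For λ=2: (A-λI) row 1 is [-6, -18], so an eigenvector is (3, -1).
General solution: c_1e^(-4t)(-1,0) + c_2e^(2t)(3,-1).

x(t) = -c_1e^(-4t) + 3c_2e^(2t), y(t) = -c_2e^(2t)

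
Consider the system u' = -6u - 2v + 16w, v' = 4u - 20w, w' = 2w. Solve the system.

Coefficient matrix A = [[-6, -2, 16], [4, 0, -20], [0, 0, 2]].
det(A - λI) = 0 gives eigenvalues λ = -4, -2, 2.
For λ=-4: eigenvector (-1,1,0).
For λ=-2: eigenvector (-1,2,0).
For λ=2: eigenvector (3,-4,1).
General solution: C_1e^(-4t)(-1,1,0) + C_2e^(-2t)(-1,2,0) + C_3e^(2t)(3,-4,1).

u(t) = -C_1e^(-4t) - C_2e^(-2t) + 3C_3e^(2t), v(t) = C_1e^(-4t) + 2C_2e^(-2t) - 4C_3e^(2t), w(t) = C_3e^(2t)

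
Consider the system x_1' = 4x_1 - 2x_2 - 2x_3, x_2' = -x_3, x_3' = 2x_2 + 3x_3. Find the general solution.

Coefficient matrix A = [[4, -2, -2], [0, 0, -1], [0, 2, 3]].
det(A - λI) = 0 gives eigenvalues λ = 1, 2, 4.
For λ=1: eigenvector (0,-1,1).
For λ=2: eigenvector (1,-1,2).
For λ=4: eigenvector (1,0,0).
General solution: K_1e^(t)(0,-1,1) + K_2e^(2t)(1,-1,2) + K_3e^(4t)(1,0,0).

x_1(t) = K_2e^(2t) + K_3e^(4t), x_2(t) = -K_1e^(t) - K_2e^(2t), x_3(t) = K_1e^(t) + 2K_2e^(2t)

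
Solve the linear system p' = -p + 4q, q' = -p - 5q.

Coefficient matrix A = [[-1, 4], [-1, -5]].
Characteristic polynomial det(A - λI) = λ^2 + 6λ + 9 = 0.
Single eigenvalue λ = -3 with algebraic multiplicity 2.
Eigenvector v = (2,-1); generalized eigenvector w with (A-λI)w=v is (-3,2).
General solution: e^(-3t)[K_1·v + K_2·(t·v + w)].

p(t) = 2K_1e^(-3t) + 2K_2te^(-3t) - 3K_2e^(-3t), q(t) = -K_1e^(-3t) - K_2te^(-3t) + 2K_2e^(-3t)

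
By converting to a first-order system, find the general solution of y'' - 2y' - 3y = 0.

y(t) = c_1e^(-t) + c_2e^(3t)

Let x_1 = y, x_2 = y'. Then x_1' = x_2 and x_2' = 3x_1 + 2x_2.
A = [[0,1],[3,2]]; det(A-λI) = λ^2 - 2λ - 3.
Eigenvalues λ = -1, 3 with eigenvectors (1,-1), (1,3).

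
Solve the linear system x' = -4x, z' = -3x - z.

x(t) = K_2e^(-4t), z(t) = -K_1e^(-t) + K_2e^(-4t)

Coefficient matrix A = [[-4, 0], [-3, -1]].
Characteristic polynomial det(A - λI) = λ^2 + 5λ + 4 = 0.
Eigenvalues λ = -1, -4.
For λ=-1: (A-λI) row 1 is [-3, 0], so an eigenvector is (0, -1).
For λ=-4: (A-λI) row 2 is [-3, 3], so an eigenvector is (1, 1).
General solution: K_1e^(-t)(0,-1) + K_2e^(-4t)(1,1).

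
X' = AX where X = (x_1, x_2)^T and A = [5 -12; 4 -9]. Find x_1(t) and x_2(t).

Coefficient matrix A = [[5, -12], [4, -9]].
Characteristic polynomial det(A - λI) = λ^2 + 4λ + 3 = 0.
Eigenvalues λ = -3, -1.
For λ=-3: (A-λI) row 1 is [8, -12], so an eigenvector is (3, 2).
For λ=-1: (A-λI) row 1 is [6, -12], so an eigenvector is (-2, -1).
General solution: c_1e^(-3t)(3,2) + c_2e^(-t)(-2,-1).

x_1(t) = 3c_1e^(-3t) - 2c_2e^(-t), x_2(t) = 2c_1e^(-3t) - c_2e^(-t)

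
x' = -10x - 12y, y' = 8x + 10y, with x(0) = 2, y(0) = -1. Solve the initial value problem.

Coefficient matrix A = [[-10, -12], [8, 10]].
Characteristic polynomial det(A - λI) = λ^2 - 4 = 0.
Eigenvalues λ = 2, -2.
For λ=2: (A-λI) row 1 is [-12, -12], so an eigenvector is (-1, 1).
For λ=-2: (A-λI) row 1 is [-8, -12], so an eigenvector is (-3, 2).
General solution: C_1e^(2t)(-1,1) + C_2e^(-2t)(-3,2).
Applying x(0)=2, y(0)=-1 gives C_1=1, C_2=-1.

x(t) = -e^(2t) + 3e^(-2t), y(t) = e^(2t) - 2e^(-2t)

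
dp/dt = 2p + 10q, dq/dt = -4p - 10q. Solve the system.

Coefficient matrix A = [[2, 10], [-4, -10]].
Characteristic polynomial det(A - λI) = λ^2 + 8λ + 20 = 0.
Eigenvalues λ = -4 ± 2i (complex conjugate pair).
For λ=-4+2i: an eigenvector is (-1,1) - i(2,-1) = (-1 - 2i, 1 + i).
A real fundamental pair from Re and Im of e^((-4+2i)t)v: X_1 = e^(-4t)(cos(2t)·(-1,1) + sin(2t)·(2,-1)), X_2 = e^(-4t)(sin(2t)·(-1,1) - cos(2t)·(2,-1)).
General solution: c_1X_1 + c_2X_2.

p(t) = 2c_1e^(-4t)sin(2t) - c_1e^(-4t)cos(2t) - c_2e^(-4t)sin(2t) - 2c_2e^(-4t)cos(2t), q(t) = -c_1e^(-4t)sin(2t) + c_1e^(-4t)cos(2t) + c_2e^(-4t)sin(2t) + c_2e^(-4t)cos(2t)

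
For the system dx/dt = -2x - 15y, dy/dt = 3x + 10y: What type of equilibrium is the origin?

A = [[-2,-15],[3,10]]; det(A-λI) = λ^2 - 8λ + 25.
λ = 4 ± 3i: positive real part.

unstable spiral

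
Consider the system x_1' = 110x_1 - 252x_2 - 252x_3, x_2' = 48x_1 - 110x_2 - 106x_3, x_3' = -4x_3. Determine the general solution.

Coefficient matrix A = [[110, -252, -252], [48, -110, -106], [0, 0, -4]].
det(A - λI) = 0 gives eigenvalues λ = -2, 2, -4.
For λ=-2: eigenvector (9,4,0).
For λ=2: eigenvector (-7,-3,0).
For λ=-4: eigenvector (0,-1,1).
General solution: K_1e^(-2t)(9,4,0) + K_2e^(2t)(-7,-3,0) + K_3e^(-4t)(0,-1,1).

x_1(t) = 9K_1e^(-2t) - 7K_2e^(2t), x_2(t) = 4K_1e^(-2t) - 3K_2e^(2t) - K_3e^(-4t), x_3(t) = K_3e^(-4t)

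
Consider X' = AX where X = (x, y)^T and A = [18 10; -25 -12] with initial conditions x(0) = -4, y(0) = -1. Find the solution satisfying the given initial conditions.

x(t) = -14e^(3t)sin(5t) - 4e^(3t)cos(5t), y(t) = 23e^(3t)sin(5t) - e^(3t)cos(5t)

Coefficient matrix A = [[18, 10], [-25, -12]].
Characteristic polynomial det(A - λI) = λ^2 - 6λ + 34 = 0.
Eigenvalues λ = 3 ± 5i (complex conjugate pair).
For λ=3+5i: an eigenvector is (-1,1) - i(-1,2) = (-1 + i, 1 - 2i).
A real fundamental pair from Re and Im of e^((3+5i)t)v: X_1 = e^(3t)(cos(5t)·(-1,1) + sin(5t)·(-1,2)), X_2 = e^(3t)(sin(5t)·(-1,1) - cos(5t)·(-1,2)).
General solution: C_1X_1 + C_2X_2.
Applying x(0)=-4, y(0)=-1 gives C_1=9, C_2=5.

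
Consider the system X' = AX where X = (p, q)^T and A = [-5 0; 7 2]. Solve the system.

Coefficient matrix A = [[-5, 0], [7, 2]].
Characteristic polynomial det(A - λI) = λ^2 + 3λ - 10 = 0.
Eigenvalues λ = -5, 2.
For λ=-5: (A-λI) row 2 is [7, 7], so an eigenvector is (1, -1).
For λ=2: (A-λI) row 1 is [-7, 0], so an eigenvector is (0, 1).
General solution: K_1e^(-5t)(1,-1) + K_2e^(2t)(0,1).

p(t) = K_1e^(-5t), q(t) = -K_1e^(-5t) + K_2e^(2t)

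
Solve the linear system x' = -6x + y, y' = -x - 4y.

x(t) = c_1e^(-5t) + c_2te^(-5t) - 2c_2e^(-5t), y(t) = c_1e^(-5t) + c_2te^(-5t) - c_2e^(-5t)

Coefficient matrix A = [[-6, 1], [-1, -4]].
Characteristic polynomial det(A - λI) = λ^2 + 10λ + 25 = 0.
Single eigenvalue λ = -5 with algebraic multiplicity 2.
Eigenvector v = (1,1); generalized eigenvector w with (A-λI)w=v is (-2,-1).
General solution: e^(-5t)[c_1·v + c_2·(t·v + w)].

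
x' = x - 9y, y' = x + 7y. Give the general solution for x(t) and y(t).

Coefficient matrix A = [[1, -9], [1, 7]].
Characteristic polynomial det(A - λI) = λ^2 - 8λ + 16 = 0.
Single eigenvalue λ = 4 with algebraic multiplicity 2.
Eigenvector v = (-3,1); generalized eigenvector w with (A-λI)w=v is (1,0).
General solution: e^(4t)[c_1·v + c_2·(t·v + w)].

x(t) = -3c_1e^(4t) - 3c_2te^(4t) + c_2e^(4t), y(t) = c_1e^(4t) + c_2te^(4t)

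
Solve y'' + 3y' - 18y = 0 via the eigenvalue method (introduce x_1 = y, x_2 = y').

y(t) = c_1e^(3t) + c_2e^(-6t)

Let x_1 = y, x_2 = y'. Then x_1' = x_2 and x_2' = 18x_1 - 3x_2.
A = [[0,1],[18,-3]]; det(A-λI) = λ^2 + 3λ - 18.
Eigenvalues λ = 3, -6 with eigenvectors (1,3), (1,-6).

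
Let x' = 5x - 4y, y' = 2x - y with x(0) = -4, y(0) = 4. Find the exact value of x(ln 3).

-396

A = [[5,-4],[2,-1]]; eigenvalues λ = 1, 3.
Eigenvectors: (-1,-1) for λ=1, (2,1) for λ=3.
From the initial condition, c_1 = -12, c_2 = -8.
x(ln 3) = (-12)(3^1)(-1) + (-8)(3^3)(2) = -396.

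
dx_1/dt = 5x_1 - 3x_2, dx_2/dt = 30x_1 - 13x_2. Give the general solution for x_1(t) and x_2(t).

Coefficient matrix A = [[5, -3], [30, -13]].
Characteristic polynomial det(A - λI) = λ^2 + 8λ + 25 = 0.
Eigenvalues λ = -4 ± 3i (complex conjugate pair).
For λ=-4+3i: an eigenvector is (1,3) - i(0,1) = (1, 3 - i).
A real fundamental pair from Re and Im of e^((-4+3i)t)v: X_1 = e^(-4t)(cos(3t)·(1,3) + sin(3t)·(0,1)), X_2 = e^(-4t)(sin(3t)·(1,3) - cos(3t)·(0,1)).
General solution: K_1X_1 + K_2X_2.

x_1(t) = K_1e^(-4t)cos(3t) + K_2e^(-4t)sin(3t), x_2(t) = K_1e^(-4t)sin(3t) + 3K_1e^(-4t)cos(3t) + 3K_2e^(-4t)sin(3t) - K_2e^(-4t)cos(3t)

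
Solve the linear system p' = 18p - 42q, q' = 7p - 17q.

Coefficient matrix A = [[18, -42], [7, -17]].
Characteristic polynomial det(A - λI) = λ^2 - λ - 12 = 0.
Eigenvalues λ = 4, -3.
For λ=4: (A-λI) row 1 is [14, -42], so an eigenvector is (-3, -1).
For λ=-3: (A-λI) row 1 is [21, -42], so an eigenvector is (2, 1).
General solution: C_1e^(4t)(-3,-1) + C_2e^(-3t)(2,1).

p(t) = -3C_1e^(4t) + 2C_2e^(-3t), q(t) = -C_1e^(4t) + C_2e^(-3t)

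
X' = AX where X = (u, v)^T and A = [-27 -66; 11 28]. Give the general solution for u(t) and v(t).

Coefficient matrix A = [[-27, -66], [11, 28]].
Characteristic polynomial det(A - λI) = λ^2 - λ - 30 = 0.
Eigenvalues λ = 6, -5.
For λ=6: (A-λI) row 1 is [-33, -66], so an eigenvector is (2, -1).
For λ=-5: (A-λI) row 1 is [-22, -66], so an eigenvector is (-3, 1).
General solution: C_1e^(6t)(2,-1) + C_2e^(-5t)(-3,1).

u(t) = 2C_1e^(6t) - 3C_2e^(-5t), v(t) = -C_1e^(6t) + C_2e^(-5t)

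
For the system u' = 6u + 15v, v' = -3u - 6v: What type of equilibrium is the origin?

A = [[6,15],[-3,-6]]; det(A-λI) = λ^2 + 9.
λ = 0 ± 3i: zero real part.

center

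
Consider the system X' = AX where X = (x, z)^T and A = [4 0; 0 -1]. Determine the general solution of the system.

Coefficient matrix A = [[4, 0], [0, -1]].
Characteristic polynomial det(A - λI) = λ^2 - 3λ - 4 = 0.
Eigenvalues λ = -1, 4.
For λ=-1: (A-λI) row 1 is [5, 0], so an eigenvector is (0, 1).
For λ=4: (A-λI) row 2 is [0, -5], so an eigenvector is (-1, 0).
General solution: c_1e^(-t)(0,1) + c_2e^(4t)(-1,0).

x(t) = -c_2e^(4t), z(t) = c_1e^(-t)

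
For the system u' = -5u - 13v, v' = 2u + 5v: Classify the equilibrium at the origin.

center

A = [[-5,-13],[2,5]]; det(A-λI) = λ^2 + 1.
λ = 0 ± i: zero real part.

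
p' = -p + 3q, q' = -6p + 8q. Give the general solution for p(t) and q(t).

p(t) = c_1e^(2t) + c_2e^(5t), q(t) = c_1e^(2t) + 2c_2e^(5t)

Coefficient matrix A = [[-1, 3], [-6, 8]].
Characteristic polynomial det(A - λI) = λ^2 - 7λ + 10 = 0.
Eigenvalues λ = 2, 5.
For λ=2: (A-λI) row 1 is [-3, 3], so an eigenvector is (1, 1).
For λ=5: (A-λI) row 1 is [-6, 3], so an eigenvector is (1, 2).
General solution: c_1e^(2t)(1,1) + c_2e^(5t)(1,2).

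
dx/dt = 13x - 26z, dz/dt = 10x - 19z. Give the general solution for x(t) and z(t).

x(t) = 3C_1e^(-3t)sin(2t) + 2C_1e^(-3t)cos(2t) + 2C_2e^(-3t)sin(2t) - 3C_2e^(-3t)cos(2t), z(t) = 2C_1e^(-3t)sin(2t) + C_1e^(-3t)cos(2t) + C_2e^(-3t)sin(2t) - 2C_2e^(-3t)cos(2t)

Coefficient matrix A = [[13, -26], [10, -19]].
Characteristic polynomial det(A - λI) = λ^2 + 6λ + 13 = 0.
Eigenvalues λ = -3 ± 2i (complex conjugate pair).
For λ=-3+2i: an eigenvector is (2,1) - i(3,2) = (2 - 3i, 1 - 2i).
A real fundamental pair from Re and Im of e^((-3+2i)t)v: X_1 = e^(-3t)(cos(2t)·(2,1) + sin(2t)·(3,2)), X_2 = e^(-3t)(sin(2t)·(2,1) - cos(2t)·(3,2)).
General solution: C_1X_1 + C_2X_2.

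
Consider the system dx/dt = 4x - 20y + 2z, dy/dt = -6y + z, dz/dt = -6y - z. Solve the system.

x(t) = c_1e^(4t) + 2c_2e^(-4t) + 2c_3e^(-3t), y(t) = c_2e^(-4t) + c_3e^(-3t), z(t) = 2c_2e^(-4t) + 3c_3e^(-3t)

Coefficient matrix A = [[4, -20, 2], [0, -6, 1], [0, -6, -1]].
det(A - λI) = 0 gives eigenvalues λ = 4, -4, -3.
For λ=4: eigenvector (1,0,0).
For λ=-4: eigenvector (2,1,2).
For λ=-3: eigenvector (2,1,3).
General solution: c_1e^(4t)(1,0,0) + c_2e^(-4t)(2,1,2) + c_3e^(-3t)(2,1,3).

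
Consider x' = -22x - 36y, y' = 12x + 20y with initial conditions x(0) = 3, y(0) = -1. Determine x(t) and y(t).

x(t) = -3e^(2t) + 6e^(-4t), y(t) = 2e^(2t) - 3e^(-4t)

Coefficient matrix A = [[-22, -36], [12, 20]].
Characteristic polynomial det(A - λI) = λ^2 + 2λ - 8 = 0.
Eigenvalues λ = 2, -4.
For λ=2: (A-λI) row 1 is [-24, -36], so an eigenvector is (3, -2).
For λ=-4: (A-λI) row 1 is [-18, -36], so an eigenvector is (-2, 1).
General solution: K_1e^(2t)(3,-2) + K_2e^(-4t)(-2,1).
Applying x(0)=3, y(0)=-1 gives K_1=-1, K_2=-3.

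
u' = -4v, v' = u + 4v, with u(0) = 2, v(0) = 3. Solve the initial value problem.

Coefficient matrix A = [[0, -4], [1, 4]].
Characteristic polynomial det(A - λI) = λ^2 - 4λ + 4 = 0.
Single eigenvalue λ = 2 with algebraic multiplicity 2.
Eigenvector v = (2,-1); generalized eigenvector w with (A-λI)w=v is (-3,1).
General solution: e^(2t)[C_1·v + C_2·(t·v + w)].
Applying u(0)=2, v(0)=3 gives C_1=-11, C_2=-8.

u(t) = -16te^(2t) + 2e^(2t), v(t) = 8te^(2t) + 3e^(2t)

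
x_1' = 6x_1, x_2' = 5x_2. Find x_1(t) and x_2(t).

x_1(t) = -c_2e^(6t), x_2(t) = c_1e^(5t)

Coefficient matrix A = [[6, 0], [0, 5]].
Characteristic polynomial det(A - λI) = λ^2 - 11λ + 30 = 0.
Eigenvalues λ = 5, 6.
For λ=5: (A-λI) row 1 is [1, 0], so an eigenvector is (0, 1).
For λ=6: (A-λI) row 2 is [0, -1], so an eigenvector is (-1, 0).
General solution: c_1e^(5t)(0,1) + c_2e^(6t)(-1,0).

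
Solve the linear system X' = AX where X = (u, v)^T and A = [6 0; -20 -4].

Coefficient matrix A = [[6, 0], [-20, -4]].
Characteristic polynomial det(A - λI) = λ^2 - 2λ - 24 = 0.
Eigenvalues λ = 6, -4.
For λ=6: (A-λI) row 2 is [-20, -10], so an eigenvector is (1, -2).
For λ=-4: (A-λI) row 1 is [10, 0], so an eigenvector is (0, -1).
General solution: c_1e^(6t)(1,-2) + c_2e^(-4t)(0,-1).

u(t) = c_1e^(6t), v(t) = -2c_1e^(6t) - c_2e^(-4t)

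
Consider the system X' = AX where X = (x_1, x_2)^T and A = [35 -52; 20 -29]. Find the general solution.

Coefficient matrix A = [[35, -52], [20, -29]].
Characteristic polynomial det(A - λI) = λ^2 - 6λ + 25 = 0.
Eigenvalues λ = 3 ± 4i (complex conjugate pair).
For λ=3+4i: an eigenvector is (-3,-2) - i(2,1) = (-3 - 2i, -2 - i).
A real fundamental pair from Re and Im of e^((3+4i)t)v: X_1 = e^(3t)(cos(4t)·(-3,-2) + sin(4t)·(2,1)), X_2 = e^(3t)(sin(4t)·(-3,-2) - cos(4t)·(2,1)).
General solution: c_1X_1 + c_2X_2.

x_1(t) = 2c_1e^(3t)sin(4t) - 3c_1e^(3t)cos(4t) - 3c_2e^(3t)sin(4t) - 2c_2e^(3t)cos(4t), x_2(t) = c_1e^(3t)sin(4t) - 2c_1e^(3t)cos(4t) - 2c_2e^(3t)sin(4t) - c_2e^(3t)cos(4t)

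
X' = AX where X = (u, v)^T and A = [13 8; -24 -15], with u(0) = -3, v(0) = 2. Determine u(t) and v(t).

u(t) = -8e^(t) + 5e^(-3t), v(t) = 12e^(t) - 10e^(-3t)

Coefficient matrix A = [[13, 8], [-24, -15]].
Characteristic polynomial det(A - λI) = λ^2 + 2λ - 3 = 0.
Eigenvalues λ = -3, 1.
For λ=-3: (A-λI) row 1 is [16, 8], so an eigenvector is (1, -2).
For λ=1: (A-λI) row 1 is [12, 8], so an eigenvector is (2, -3).
General solution: c_1e^(-3t)(1,-2) + c_2e^(t)(2,-3).
Applying u(0)=-3, v(0)=2 gives c_1=5, c_2=-4.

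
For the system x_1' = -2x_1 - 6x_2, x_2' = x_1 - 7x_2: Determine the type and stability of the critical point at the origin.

A = [[-2,-6],[1,-7]]; det(A-λI) = λ^2 + 9λ + 20.
λ = -4, -5: both negative.

stable node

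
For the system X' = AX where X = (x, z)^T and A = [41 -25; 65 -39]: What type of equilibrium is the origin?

unstable spiral

A = [[41,-25],[65,-39]]; det(A-λI) = λ^2 - 2λ + 26.
λ = 1 ± 5i: positive real part.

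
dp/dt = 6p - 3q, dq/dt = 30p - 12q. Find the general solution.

p(t) = C_1e^(-3t)cos(3t) + C_2e^(-3t)sin(3t), q(t) = C_1e^(-3t)sin(3t) + 3C_1e^(-3t)cos(3t) + 3C_2e^(-3t)sin(3t) - C_2e^(-3t)cos(3t)

Coefficient matrix A = [[6, -3], [30, -12]].
Characteristic polynomial det(A - λI) = λ^2 + 6λ + 18 = 0.
Eigenvalues λ = -3 ± 3i (complex conjugate pair).
For λ=-3+3i: an eigenvector is (1,3) - i(0,1) = (1, 3 - i).
A real fundamental pair from Re and Im of e^((-3+3i)t)v: X_1 = e^(-3t)(cos(3t)·(1,3) + sin(3t)·(0,1)), X_2 = e^(-3t)(sin(3t)·(1,3) - cos(3t)·(0,1)).
General solution: C_1X_1 + C_2X_2.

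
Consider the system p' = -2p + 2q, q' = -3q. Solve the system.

Coefficient matrix A = [[-2, 2], [0, -3]].
Characteristic polynomial det(A - λI) = λ^2 + 5λ + 6 = 0.
Eigenvalues λ = -3, -2.
For λ=-3: (A-λI) row 1 is [1, 2], so an eigenvector is (-2, 1).
For λ=-2: (A-λI) row 1 is [0, 2], so an eigenvector is (1, 0).
General solution: C_1e^(-3t)(-2,1) + C_2e^(-2t)(1,0).

p(t) = -2C_1e^(-3t) + C_2e^(-2t), q(t) = C_1e^(-3t)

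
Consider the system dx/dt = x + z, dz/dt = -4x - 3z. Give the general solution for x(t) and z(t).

Coefficient matrix A = [[1, 1], [-4, -3]].
Characteristic polynomial det(A - λI) = λ^2 + 2λ + 1 = 0.
Single eigenvalue λ = -1 with algebraic multiplicity 2.
Eigenvector v = (-1,2); generalized eigenvector w with (A-λI)w=v is (1,-3).
General solution: e^(-t)[C_1·v + C_2·(t·v + w)].

x(t) = -C_1e^(-t) - C_2te^(-t) + C_2e^(-t), z(t) = 2C_1e^(-t) + 2C_2te^(-t) - 3C_2e^(-t)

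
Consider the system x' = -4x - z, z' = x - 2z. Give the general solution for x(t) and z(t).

x(t) = C_1e^(-3t) + C_2te^(-3t) - 2C_2e^(-3t), z(t) = -C_1e^(-3t) - C_2te^(-3t) + C_2e^(-3t)

Coefficient matrix A = [[-4, -1], [1, -2]].
Characteristic polynomial det(A - λI) = λ^2 + 6λ + 9 = 0.
Single eigenvalue λ = -3 with algebraic multiplicity 2.
Eigenvector v = (1,-1); generalized eigenvector w with (A-λI)w=v is (-2,1).
General solution: e^(-3t)[C_1·v + C_2·(t·v + w)].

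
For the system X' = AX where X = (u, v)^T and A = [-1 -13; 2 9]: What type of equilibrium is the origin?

A = [[-1,-13],[2,9]]; det(A-λI) = λ^2 - 8λ + 17.
λ = 4 ± i: positive real part.

unstable spiral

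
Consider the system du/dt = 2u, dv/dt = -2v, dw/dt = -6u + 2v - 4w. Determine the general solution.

Coefficient matrix A = [[2, 0, 0], [0, -2, 0], [-6, 2, -4]].
det(A - λI) = 0 gives eigenvalues λ = -4, -2, 2.
For λ=-4: eigenvector (0,0,1).
For λ=-2: eigenvector (0,1,1).
For λ=2: eigenvector (1,0,-1).
General solution: C_1e^(-4t)(0,0,1) + C_2e^(-2t)(0,1,1) + C_3e^(2t)(1,0,-1).

u(t) = C_3e^(2t), v(t) = C_2e^(-2t), w(t) = C_1e^(-4t) + C_2e^(-2t) - C_3e^(2t)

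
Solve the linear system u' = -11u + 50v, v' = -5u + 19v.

u(t) = -c_1e^(4t)sin(5t) - 3c_1e^(4t)cos(5t) - 3c_2e^(4t)sin(5t) + c_2e^(4t)cos(5t), v(t) = -c_1e^(4t)cos(5t) - c_2e^(4t)sin(5t)

Coefficient matrix A = [[-11, 50], [-5, 19]].
Characteristic polynomial det(A - λI) = λ^2 - 8λ + 41 = 0.
Eigenvalues λ = 4 ± 5i (complex conjugate pair).
For λ=4+5i: an eigenvector is (-3,-1) - i(-1,0) = (-3 + i, -1).
A real fundamental pair from Re and Im of e^((4+5i)t)v: X_1 = e^(4t)(cos(5t)·(-3,-1) + sin(5t)·(-1,0)), X_2 = e^(4t)(sin(5t)·(-3,-1) - cos(5t)·(-1,0)).
General solution: c_1X_1 + c_2X_2.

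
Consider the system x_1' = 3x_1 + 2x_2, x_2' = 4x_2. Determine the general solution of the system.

Coefficient matrix A = [[3, 2], [0, 4]].
Characteristic polynomial det(A - λI) = λ^2 - 7λ + 12 = 0.
Eigenvalues λ = 3, 4.
For λ=3: (A-λI) row 1 is [0, 2], so an eigenvector is (-1, 0).
For λ=4: (A-λI) row 1 is [-1, 2], so an eigenvector is (2, 1).
General solution: C_1e^(3t)(-1,0) + C_2e^(4t)(2,1).

x_1(t) = -C_1e^(3t) + 2C_2e^(4t), x_2(t) = C_2e^(4t)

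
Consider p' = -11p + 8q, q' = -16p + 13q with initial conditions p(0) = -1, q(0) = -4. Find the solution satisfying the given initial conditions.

p(t) = -3e^(5t) + 2e^(-3t), q(t) = -6e^(5t) + 2e^(-3t)

Coefficient matrix A = [[-11, 8], [-16, 13]].
Characteristic polynomial det(A - λI) = λ^2 - 2λ - 15 = 0.
Eigenvalues λ = -3, 5.
For λ=-3: (A-λI) row 1 is [-8, 8], so an eigenvector is (-1, -1).
For λ=5: (A-λI) row 1 is [-16, 8], so an eigenvector is (-1, -2).
General solution: c_1e^(-3t)(-1,-1) + c_2e^(5t)(-1,-2).
Applying p(0)=-1, q(0)=-4 gives c_1=-2, c_2=3.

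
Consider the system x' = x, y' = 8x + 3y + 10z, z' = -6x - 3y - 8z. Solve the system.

Coefficient matrix A = [[1, 0, 0], [8, 3, 10], [-6, -3, -8]].
det(A - λI) = 0 gives eigenvalues λ = 1, -3, -2.
For λ=1: eigenvector (1,1,-1).
For λ=-3: eigenvector (0,5,-3).
For λ=-2: eigenvector (0,2,-1).
General solution: K_1e^(t)(1,1,-1) + K_2e^(-3t)(0,5,-3) + K_3e^(-2t)(0,2,-1).

x(t) = K_1e^(t), y(t) = K_1e^(t) + 5K_2e^(-3t) + 2K_3e^(-2t), z(t) = -K_1e^(t) - 3K_2e^(-3t) - K_3e^(-2t)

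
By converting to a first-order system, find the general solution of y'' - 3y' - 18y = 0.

y(t) = c_1e^(6t) + c_2e^(-3t)

Let x_1 = y, x_2 = y'. Then x_1' = x_2 and x_2' = 18x_1 + 3x_2.
A = [[0,1],[18,3]]; det(A-λI) = λ^2 - 3λ - 18.
Eigenvalues λ = 6, -3 with eigenvectors (1,6), (1,-3).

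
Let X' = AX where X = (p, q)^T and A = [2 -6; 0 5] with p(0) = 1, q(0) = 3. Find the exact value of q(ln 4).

3072

A = [[2,-6],[0,5]]; eigenvalues λ = 5, 2.
Eigenvectors: (-2,1) for λ=5, (-1,0) for λ=2.
From the initial condition, c_1 = 3, c_2 = -7.
q(ln 4) = (3)(4^5)(1) + (-7)(4^2)(0) = 3072.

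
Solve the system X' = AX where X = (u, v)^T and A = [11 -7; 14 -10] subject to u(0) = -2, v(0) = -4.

Coefficient matrix A = [[11, -7], [14, -10]].
Characteristic polynomial det(A - λI) = λ^2 - λ - 12 = 0.
Eigenvalues λ = 4, -3.
For λ=4: (A-λI) row 1 is [7, -7], so an eigenvector is (1, 1).
For λ=-3: (A-λI) row 1 is [14, -7], so an eigenvector is (-1, -2).
General solution: C_1e^(4t)(1,1) + C_2e^(-3t)(-1,-2).
Applying u(0)=-2, v(0)=-4 gives C_1=0, C_2=2.

u(t) = -2e^(-3t), v(t) = -4e^(-3t)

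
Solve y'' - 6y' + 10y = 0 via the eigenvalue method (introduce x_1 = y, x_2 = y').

Let x_1 = y, x_2 = y'. Then x_1' = x_2 and x_2' = -10x_1 + 6x_2.
A = [[0,1],[-10,6]]; det(A-λI) = λ^2 - 6λ + 10.
Eigenvalues λ = 3 ± i.

y(t) = c_1e^(3t)cos(t) + c_2e^(3t)sin(t)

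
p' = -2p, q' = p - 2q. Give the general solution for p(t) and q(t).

p(t) = -C_2e^(-2t), q(t) = -C_1e^(-2t) - C_2te^(-2t) + 3C_2e^(-2t)

Coefficient matrix A = [[-2, 0], [1, -2]].
Characteristic polynomial det(A - λI) = λ^2 + 4λ + 4 = 0.
Single eigenvalue λ = -2 with algebraic multiplicity 2.
Eigenvector v = (0,-1); generalized eigenvector w with (A-λI)w=v is (-1,3).
General solution: e^(-2t)[C_1·v + C_2·(t·v + w)].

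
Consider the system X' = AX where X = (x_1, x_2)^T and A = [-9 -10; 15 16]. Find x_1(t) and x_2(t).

x_1(t) = C_1e^(t) + 2C_2e^(6t), x_2(t) = -C_1e^(t) - 3C_2e^(6t)

Coefficient matrix A = [[-9, -10], [15, 16]].
Characteristic polynomial det(A - λI) = λ^2 - 7λ + 6 = 0.
Eigenvalues λ = 1, 6.
For λ=1: (A-λI) row 1 is [-10, -10], so an eigenvector is (1, -1).
For λ=6: (A-λI) row 1 is [-15, -10], so an eigenvector is (2, -3).
General solution: C_1e^(t)(1,-1) + C_2e^(6t)(2,-3).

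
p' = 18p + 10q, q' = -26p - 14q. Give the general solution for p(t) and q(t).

p(t) = -K_1e^(2t)sin(2t) - 2K_1e^(2t)cos(2t) - 2K_2e^(2t)sin(2t) + K_2e^(2t)cos(2t), q(t) = 2K_1e^(2t)sin(2t) + 3K_1e^(2t)cos(2t) + 3K_2e^(2t)sin(2t) - 2K_2e^(2t)cos(2t)

Coefficient matrix A = [[18, 10], [-26, -14]].
Characteristic polynomial det(A - λI) = λ^2 - 4λ + 8 = 0.
Eigenvalues λ = 2 ± 2i (complex conjugate pair).
For λ=2+2i: an eigenvector is (-2,3) - i(-1,2) = (-2 + i, 3 - 2i).
A real fundamental pair from Re and Im of e^((2+2i)t)v: X_1 = e^(2t)(cos(2t)·(-2,3) + sin(2t)·(-1,2)), X_2 = e^(2t)(sin(2t)·(-2,3) - cos(2t)·(-1,2)).
General solution: K_1X_1 + K_2X_2.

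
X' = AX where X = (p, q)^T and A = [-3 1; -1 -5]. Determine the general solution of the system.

p(t) = K_1e^(-4t) + K_2te^(-4t) + 3K_2e^(-4t), q(t) = -K_1e^(-4t) - K_2te^(-4t) - 2K_2e^(-4t)

Coefficient matrix A = [[-3, 1], [-1, -5]].
Characteristic polynomial det(A - λI) = λ^2 + 8λ + 16 = 0.
Single eigenvalue λ = -4 with algebraic multiplicity 2.
Eigenvector v = (1,-1); generalized eigenvector w with (A-λI)w=v is (3,-2).
General solution: e^(-4t)[K_1·v + K_2·(t·v + w)].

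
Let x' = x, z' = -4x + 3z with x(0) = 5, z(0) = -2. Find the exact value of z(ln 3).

A = [[1,0],[-4,3]]; eigenvalues λ = 3, 1.
Eigenvectors: (0,1) for λ=3, (1,2) for λ=1.
From the initial condition, c_1 = -12, c_2 = 5.
z(ln 3) = (-12)(3^3)(1) + (5)(3^1)(2) = -294.

-294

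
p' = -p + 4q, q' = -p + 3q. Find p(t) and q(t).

Coefficient matrix A = [[-1, 4], [-1, 3]].
Characteristic polynomial det(A - λI) = λ^2 - 2λ + 1 = 0.
Single eigenvalue λ = 1 with algebraic multiplicity 2.
Eigenvector v = (-2,-1); generalized eigenvector w with (A-λI)w=v is (-1,-1).
General solution: e^(t)[c_1·v + c_2·(t·v + w)].

p(t) = -2c_1e^(t) - 2c_2te^(t) - c_2e^(t), q(t) = -c_1e^(t) - c_2te^(t) - c_2e^(t)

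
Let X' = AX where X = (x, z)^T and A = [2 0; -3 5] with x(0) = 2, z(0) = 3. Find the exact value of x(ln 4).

A = [[2,0],[-3,5]]; eigenvalues λ = 5, 2.
Eigenvectors: (0,-1) for λ=5, (1,1) for λ=2.
From the initial condition, c_1 = -1, c_2 = 2.
x(ln 4) = (-1)(4^5)(0) + (2)(4^2)(1) = 32.

32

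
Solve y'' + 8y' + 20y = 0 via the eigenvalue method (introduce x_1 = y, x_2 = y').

Let x_1 = y, x_2 = y'. Then x_1' = x_2 and x_2' = -20x_1 - 8x_2.
A = [[0,1],[-20,-8]]; det(A-λI) = λ^2 + 8λ + 20.
Eigenvalues λ = -4 ± 2i.

y(t) = C_1e^(-4t)cos(2t) + C_2e^(-4t)sin(2t)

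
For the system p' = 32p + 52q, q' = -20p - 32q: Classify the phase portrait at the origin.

A = [[32,52],[-20,-32]]; det(A-λI) = λ^2 + 16.
λ = 0 ± 4i: zero real part.

center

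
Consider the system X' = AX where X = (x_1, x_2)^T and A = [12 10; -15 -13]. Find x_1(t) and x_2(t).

x_1(t) = 2C_1e^(-3t) - C_2e^(2t), x_2(t) = -3C_1e^(-3t) + C_2e^(2t)

Coefficient matrix A = [[12, 10], [-15, -13]].
Characteristic polynomial det(A - λI) = λ^2 + λ - 6 = 0.
Eigenvalues λ = -3, 2.
For λ=-3: (A-λI) row 1 is [15, 10], so an eigenvector is (2, -3).
For λ=2: (A-λI) row 1 is [10, 10], so an eigenvector is (-1, 1).
General solution: C_1e^(-3t)(2,-3) + C_2e^(2t)(-1,1).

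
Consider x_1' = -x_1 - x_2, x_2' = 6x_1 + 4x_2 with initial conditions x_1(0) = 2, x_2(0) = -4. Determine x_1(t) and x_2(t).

Coefficient matrix A = [[-1, -1], [6, 4]].
Characteristic polynomial det(A - λI) = λ^2 - 3λ + 2 = 0.
Eigenvalues λ = 2, 1.
For λ=2: (A-λI) row 1 is [-3, -1], so an eigenvector is (1, -3).
For λ=1: (A-λI) row 1 is [-2, -1], so an eigenvector is (-1, 2).
General solution: K_1e^(2t)(1,-3) + K_2e^(t)(-1,2).
Applying x_1(0)=2, x_2(0)=-4 gives K_1=0, K_2=-2.

x_1(t) = 2e^(t), x_2(t) = -4e^(t)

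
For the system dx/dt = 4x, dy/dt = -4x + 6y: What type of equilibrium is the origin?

A = [[4,0],[-4,6]]; det(A-λI) = λ^2 - 10λ + 24.
λ = 6, 4: both positive.

unstable node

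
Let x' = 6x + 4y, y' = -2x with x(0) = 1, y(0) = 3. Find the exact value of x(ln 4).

1936

A = [[6,4],[-2,0]]; eigenvalues λ = 2, 4.
Eigenvectors: (-1,1) for λ=2, (-2,1) for λ=4.
From the initial condition, c_1 = 7, c_2 = -4.
x(ln 4) = (7)(4^2)(-1) + (-4)(4^4)(-2) = 1936.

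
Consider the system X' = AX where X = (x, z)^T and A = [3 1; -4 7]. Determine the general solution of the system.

Coefficient matrix A = [[3, 1], [-4, 7]].
Characteristic polynomial det(A - λI) = λ^2 - 10λ + 25 = 0.
Single eigenvalue λ = 5 with algebraic multiplicity 2.
Eigenvector v = (-1,-2); generalized eigenvector w with (A-λI)w=v is (0,-1).
General solution: e^(5t)[C_1·v + C_2·(t·v + w)].

x(t) = -C_1e^(5t) - C_2te^(5t), z(t) = -2C_1e^(5t) - 2C_2te^(5t) - C_2e^(5t)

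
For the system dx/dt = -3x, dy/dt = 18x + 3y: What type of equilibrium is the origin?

A = [[-3,0],[18,3]]; det(A-λI) = λ^2 - 9.
λ = -3, 3: opposite signs.

saddle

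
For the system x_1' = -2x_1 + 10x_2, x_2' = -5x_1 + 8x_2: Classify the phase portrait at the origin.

A = [[-2,10],[-5,8]]; det(A-λI) = λ^2 - 6λ + 34.
λ = 3 ± 5i: positive real part.

unstable spiral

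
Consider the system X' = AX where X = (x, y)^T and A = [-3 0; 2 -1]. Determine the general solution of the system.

Coefficient matrix A = [[-3, 0], [2, -1]].
Characteristic polynomial det(A - λI) = λ^2 + 4λ + 3 = 0.
Eigenvalues λ = -3, -1.
For λ=-3: (A-λI) row 2 is [2, 2], so an eigenvector is (-1, 1).
For λ=-1: (A-λI) row 1 is [-2, 0], so an eigenvector is (0, 1).
General solution: K_1e^(-3t)(-1,1) + K_2e^(-t)(0,1).

x(t) = -K_1e^(-3t), y(t) = K_1e^(-3t) + K_2e^(-t)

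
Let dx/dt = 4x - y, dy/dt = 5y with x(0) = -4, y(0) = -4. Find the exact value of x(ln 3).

324

A = [[4,-1],[0,5]]; eigenvalues λ = 5, 4.
Eigenvectors: (-1,1) for λ=5, (-1,0) for λ=4.
From the initial condition, c_1 = -4, c_2 = 8.
x(ln 3) = (-4)(3^5)(-1) + (8)(3^4)(-1) = 324.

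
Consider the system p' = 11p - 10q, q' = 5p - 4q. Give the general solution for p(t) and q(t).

Coefficient matrix A = [[11, -10], [5, -4]].
Characteristic polynomial det(A - λI) = λ^2 - 7λ + 6 = 0.
Eigenvalues λ = 1, 6.
For λ=1: (A-λI) row 1 is [10, -10], so an eigenvector is (1, 1).
For λ=6: (A-λI) row 1 is [5, -10], so an eigenvector is (-2, -1).
General solution: C_1e^(t)(1,1) + C_2e^(6t)(-2,-1).

p(t) = C_1e^(t) - 2C_2e^(6t), q(t) = C_1e^(t) - C_2e^(6t)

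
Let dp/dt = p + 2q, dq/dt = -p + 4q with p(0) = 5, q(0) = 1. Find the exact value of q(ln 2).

-8

A = [[1,2],[-1,4]]; eigenvalues λ = 2, 3.
Eigenvectors: (2,1) for λ=2, (-1,-1) for λ=3.
From the initial condition, c_1 = 4, c_2 = 3.
q(ln 2) = (4)(2^2)(1) + (3)(2^3)(-1) = -8.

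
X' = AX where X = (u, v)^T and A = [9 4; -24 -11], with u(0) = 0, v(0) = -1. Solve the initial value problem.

Coefficient matrix A = [[9, 4], [-24, -11]].
Characteristic polynomial det(A - λI) = λ^2 + 2λ - 3 = 0.
Eigenvalues λ = -3, 1.
For λ=-3: (A-λI) row 1 is [12, 4], so an eigenvector is (1, -3).
For λ=1: (A-λI) row 1 is [8, 4], so an eigenvector is (-1, 2).
General solution: C_1e^(-3t)(1,-3) + C_2e^(t)(-1,2).
Applying u(0)=0, v(0)=-1 gives C_1=1, C_2=1.

u(t) = -e^(t) + e^(-3t), v(t) = 2e^(t) - 3e^(-3t)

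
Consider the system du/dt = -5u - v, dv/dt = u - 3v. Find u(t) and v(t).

u(t) = -C_1e^(-4t) - C_2te^(-4t) + C_2e^(-4t), v(t) = C_1e^(-4t) + C_2te^(-4t)

Coefficient matrix A = [[-5, -1], [1, -3]].
Characteristic polynomial det(A - λI) = λ^2 + 8λ + 16 = 0.
Single eigenvalue λ = -4 with algebraic multiplicity 2.
Eigenvector v = (-1,1); generalized eigenvector w with (A-λI)w=v is (1,0).
General solution: e^(-4t)[C_1·v + C_2·(t·v + w)].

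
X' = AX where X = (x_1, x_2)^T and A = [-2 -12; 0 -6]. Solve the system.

Coefficient matrix A = [[-2, -12], [0, -6]].
Characteristic polynomial det(A - λI) = λ^2 + 8λ + 12 = 0.
Eigenvalues λ = -6, -2.
For λ=-6: (A-λI) row 1 is [4, -12], so an eigenvector is (-3, -1).
For λ=-2: (A-λI) row 1 is [0, -12], so an eigenvector is (1, 0).
General solution: K_1e^(-6t)(-3,-1) + K_2e^(-2t)(1,0).

x_1(t) = -3K_1e^(-6t) + K_2e^(-2t), x_2(t) = -K_1e^(-6t)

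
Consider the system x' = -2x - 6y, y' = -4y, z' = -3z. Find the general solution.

x(t) = c_1e^(-2t) + 3c_3e^(-4t), y(t) = c_3e^(-4t), z(t) = c_2e^(-3t)

Coefficient matrix A = [[-2, -6, 0], [0, -4, 0], [0, 0, -3]].
det(A - λI) = 0 gives eigenvalues λ = -2, -3, -4.
For λ=-2: eigenvector (1,0,0).
For λ=-3: eigenvector (0,0,1).
For λ=-4: eigenvector (3,1,0).
General solution: c_1e^(-2t)(1,0,0) + c_2e^(-3t)(0,0,1) + c_3e^(-4t)(3,1,0).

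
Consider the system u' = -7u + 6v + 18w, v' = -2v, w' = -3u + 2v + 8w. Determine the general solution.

Coefficient matrix A = [[-7, 6, 18], [0, -2, 0], [-3, 2, 8]].
det(A - λI) = 0 gives eigenvalues λ = -2, -1, 2.
For λ=-2: eigenvector (-6,1,-2).
For λ=-1: eigenvector (3,0,1).
For λ=2: eigenvector (2,0,1).
General solution: K_1e^(-2t)(-6,1,-2) + K_2e^(-t)(3,0,1) + K_3e^(2t)(2,0,1).

u(t) = -6K_1e^(-2t) + 3K_2e^(-t) + 2K_3e^(2t), v(t) = K_1e^(-2t), w(t) = -2K_1e^(-2t) + K_2e^(-t) + K_3e^(2t)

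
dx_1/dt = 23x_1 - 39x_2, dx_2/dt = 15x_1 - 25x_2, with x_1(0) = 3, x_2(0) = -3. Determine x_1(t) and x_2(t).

x_1(t) = 63e^(-t)sin(3t) + 3e^(-t)cos(3t), x_2(t) = 39e^(-t)sin(3t) - 3e^(-t)cos(3t)

Coefficient matrix A = [[23, -39], [15, -25]].
Characteristic polynomial det(A - λI) = λ^2 + 2λ + 10 = 0.
Eigenvalues λ = -1 ± 3i (complex conjugate pair).
For λ=-1+3i: an eigenvector is (3,2) - i(-2,-1) = (3 + 2i, 2 + i).
A real fundamental pair from Re and Im of e^((-1+3i)t)v: X_1 = e^(-t)(cos(3t)·(3,2) + sin(3t)·(-2,-1)), X_2 = e^(-t)(sin(3t)·(3,2) - cos(3t)·(-2,-1)).
General solution: K_1X_1 + K_2X_2.
Applying x_1(0)=3, x_2(0)=-3 gives K_1=-9, K_2=15.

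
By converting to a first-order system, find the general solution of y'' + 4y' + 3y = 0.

Let x_1 = y, x_2 = y'. Then x_1' = x_2 and x_2' = -3x_1 - 4x_2.
A = [[0,1],[-3,-4]]; det(A-λI) = λ^2 + 4λ + 3.
Eigenvalues λ = -3, -1 with eigenvectors (1,-3), (1,-1).

y(t) = c_1e^(-3t) + c_2e^(-t)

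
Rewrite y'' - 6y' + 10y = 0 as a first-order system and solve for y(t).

y(t) = K_1e^(3t)cos(t) + K_2e^(3t)sin(t)

Let x_1 = y, x_2 = y'. Then x_1' = x_2 and x_2' = -10x_1 + 6x_2.
A = [[0,1],[-10,6]]; det(A-λI) = λ^2 - 6λ + 10.
Eigenvalues λ = 3 ± i.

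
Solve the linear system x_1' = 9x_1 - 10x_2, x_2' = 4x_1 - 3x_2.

x_1(t) = -2K_1e^(3t)sin(2t) + K_1e^(3t)cos(2t) + K_2e^(3t)sin(2t) + 2K_2e^(3t)cos(2t), x_2(t) = -K_1e^(3t)sin(2t) + K_1e^(3t)cos(2t) + K_2e^(3t)sin(2t) + K_2e^(3t)cos(2t)

Coefficient matrix A = [[9, -10], [4, -3]].
Characteristic polynomial det(A - λI) = λ^2 - 6λ + 13 = 0.
Eigenvalues λ = 3 ± 2i (complex conjugate pair).
For λ=3+2i: an eigenvector is (1,1) - i(-2,-1) = (1 + 2i, 1 + i).
A real fundamental pair from Re and Im of e^((3+2i)t)v: X_1 = e^(3t)(cos(2t)·(1,1) + sin(2t)·(-2,-1)), X_2 = e^(3t)(sin(2t)·(1,1) - cos(2t)·(-2,-1)).
General solution: K_1X_1 + K_2X_2.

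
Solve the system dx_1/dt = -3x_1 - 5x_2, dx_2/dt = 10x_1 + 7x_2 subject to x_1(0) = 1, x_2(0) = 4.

Coefficient matrix A = [[-3, -5], [10, 7]].
Characteristic polynomial det(A - λI) = λ^2 - 4λ + 29 = 0.
Eigenvalues λ = 2 ± 5i (complex conjugate pair).
For λ=2+5i: an eigenvector is (1,-1) - i(0,1) = (1, -1 - i).
A real fundamental pair from Re and Im of e^((2+5i)t)v: X_1 = e^(2t)(cos(5t)·(1,-1) + sin(5t)·(0,1)), X_2 = e^(2t)(sin(5t)·(1,-1) - cos(5t)·(0,1)).
General solution: K_1X_1 + K_2X_2.
Applying x_1(0)=1, x_2(0)=4 gives K_1=1, K_2=-5.

x_1(t) = -5e^(2t)sin(5t) + e^(2t)cos(5t), x_2(t) = 6e^(2t)sin(5t) + 4e^(2t)cos(5t)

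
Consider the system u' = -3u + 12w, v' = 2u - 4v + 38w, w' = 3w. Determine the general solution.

u(t) = C_1e^(-3t) + 2C_2e^(3t), v(t) = 2C_1e^(-3t) + 6C_2e^(3t) + C_3e^(-4t), w(t) = C_2e^(3t)

Coefficient matrix A = [[-3, 0, 12], [2, -4, 38], [0, 0, 3]].
det(A - λI) = 0 gives eigenvalues λ = -3, 3, -4.
For λ=-3: eigenvector (1,2,0).
For λ=3: eigenvector (2,6,1).
For λ=-4: eigenvector (0,1,0).
General solution: C_1e^(-3t)(1,2,0) + C_2e^(3t)(2,6,1) + C_3e^(-4t)(0,1,0).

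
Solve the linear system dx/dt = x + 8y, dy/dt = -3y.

x(t) = c_1e^(t) + 2c_2e^(-3t), y(t) = -c_2e^(-3t)

Coefficient matrix A = [[1, 8], [0, -3]].
Characteristic polynomial det(A - λI) = λ^2 + 2λ - 3 = 0.
Eigenvalues λ = 1, -3.
For λ=1: (A-λI) row 1 is [0, 8], so an eigenvector is (1, 0).
For λ=-3: (A-λI) row 1 is [4, 8], so an eigenvector is (2, -1).
General solution: c_1e^(t)(1,0) + c_2e^(-3t)(2,-1).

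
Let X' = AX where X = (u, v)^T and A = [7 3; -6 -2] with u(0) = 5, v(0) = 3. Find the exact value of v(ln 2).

A = [[7,3],[-6,-2]]; eigenvalues λ = 1, 4.
Eigenvectors: (1,-2) for λ=1, (-1,1) for λ=4.
From the initial condition, c_1 = -8, c_2 = -13.
v(ln 2) = (-8)(2^1)(-2) + (-13)(2^4)(1) = -176.

-176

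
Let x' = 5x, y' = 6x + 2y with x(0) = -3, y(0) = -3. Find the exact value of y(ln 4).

A = [[5,0],[6,2]]; eigenvalues λ = 2, 5.
Eigenvectors: (0,-1) for λ=2, (-1,-2) for λ=5.
From the initial condition, c_1 = -3, c_2 = 3.
y(ln 4) = (-3)(4^2)(-1) + (3)(4^5)(-2) = -6096.

-6096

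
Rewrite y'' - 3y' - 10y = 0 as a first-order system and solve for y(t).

y(t) = c_1e^(5t) + c_2e^(-2t)

Let x_1 = y, x_2 = y'. Then x_1' = x_2 and x_2' = 10x_1 + 3x_2.
A = [[0,1],[10,3]]; det(A-λI) = λ^2 - 3λ - 10.
Eigenvalues λ = 5, -2 with eigenvectors (1,5), (1,-2).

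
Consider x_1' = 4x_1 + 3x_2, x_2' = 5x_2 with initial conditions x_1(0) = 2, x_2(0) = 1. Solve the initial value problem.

x_1(t) = 3e^(5t) - e^(4t), x_2(t) = e^(5t)

Coefficient matrix A = [[4, 3], [0, 5]].
Characteristic polynomial det(A - λI) = λ^2 - 9λ + 20 = 0.
Eigenvalues λ = 5, 4.
For λ=5: (A-λI) row 1 is [-1, 3], so an eigenvector is (3, 1).
For λ=4: (A-λI) row 1 is [0, 3], so an eigenvector is (-1, 0).
General solution: K_1e^(5t)(3,1) + K_2e^(4t)(-1,0).
Applying x_1(0)=2, x_2(0)=1 gives K_1=1, K_2=1.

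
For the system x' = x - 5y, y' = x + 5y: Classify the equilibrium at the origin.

A = [[1,-5],[1,5]]; det(A-λI) = λ^2 - 6λ + 10.
λ = 3 ± i: positive real part.

unstable spiral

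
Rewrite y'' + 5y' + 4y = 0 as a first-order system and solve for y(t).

y(t) = C_1e^(-4t) + C_2e^(-t)

Let x_1 = y, x_2 = y'. Then x_1' = x_2 and x_2' = -4x_1 - 5x_2.
A = [[0,1],[-4,-5]]; det(A-λI) = λ^2 + 5λ + 4.
Eigenvalues λ = -4, -1 with eigenvectors (1,-4), (1,-1).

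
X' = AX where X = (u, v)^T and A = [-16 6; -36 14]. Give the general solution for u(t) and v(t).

u(t) = -C_1e^(2t) - C_2e^(-4t), v(t) = -3C_1e^(2t) - 2C_2e^(-4t)

Coefficient matrix A = [[-16, 6], [-36, 14]].
Characteristic polynomial det(A - λI) = λ^2 + 2λ - 8 = 0.
Eigenvalues λ = 2, -4.
For λ=2: (A-λI) row 1 is [-18, 6], so an eigenvector is (-1, -3).
For λ=-4: (A-λI) row 1 is [-12, 6], so an eigenvector is (-1, -2).
General solution: C_1e^(2t)(-1,-3) + C_2e^(-4t)(-1,-2).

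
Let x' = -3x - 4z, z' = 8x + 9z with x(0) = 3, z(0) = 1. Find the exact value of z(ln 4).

A = [[-3,-4],[8,9]]; eigenvalues λ = 5, 1.
Eigenvectors: (-1,2) for λ=5, (1,-1) for λ=1.
From the initial condition, c_1 = 4, c_2 = 7.
z(ln 4) = (4)(4^5)(2) + (7)(4^1)(-1) = 8164.

8164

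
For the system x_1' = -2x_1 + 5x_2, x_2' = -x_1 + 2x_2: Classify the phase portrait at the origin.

center

A = [[-2,5],[-1,2]]; det(A-λI) = λ^2 + 1.
λ = 0 ± i: zero real part.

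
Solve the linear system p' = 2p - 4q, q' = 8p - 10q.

Coefficient matrix A = [[2, -4], [8, -10]].
Characteristic polynomial det(A - λI) = λ^2 + 8λ + 12 = 0.
Eigenvalues λ = -6, -2.
For λ=-6: (A-λI) row 1 is [8, -4], so an eigenvector is (-1, -2).
For λ=-2: (A-λI) row 1 is [4, -4], so an eigenvector is (-1, -1).
General solution: C_1e^(-6t)(-1,-2) + C_2e^(-2t)(-1,-1).

p(t) = -C_1e^(-6t) - C_2e^(-2t), q(t) = -2C_1e^(-6t) - C_2e^(-2t)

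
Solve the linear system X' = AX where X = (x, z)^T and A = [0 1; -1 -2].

Coefficient matrix A = [[0, 1], [-1, -2]].
Characteristic polynomial det(A - λI) = λ^2 + 2λ + 1 = 0.
Single eigenvalue λ = -1 with algebraic multiplicity 2.
Eigenvector v = (1,-1); generalized eigenvector w with (A-λI)w=v is (0,1).
General solution: e^(-t)[c_1·v + c_2·(t·v + w)].

x(t) = c_1e^(-t) + c_2te^(-t), z(t) = -c_1e^(-t) - c_2te^(-t) + c_2e^(-t)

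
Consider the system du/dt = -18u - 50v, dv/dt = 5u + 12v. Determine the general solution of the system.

Coefficient matrix A = [[-18, -50], [5, 12]].
Characteristic polynomial det(A - λI) = λ^2 + 6λ + 34 = 0.
Eigenvalues λ = -3 ± 5i (complex conjugate pair).
For λ=-3+5i: an eigenvector is (1,0) - i(-3,1) = (1 + 3i, 0 - i).
A real fundamental pair from Re and Im of e^((-3+5i)t)v: X_1 = e^(-3t)(cos(5t)·(1,0) + sin(5t)·(-3,1)), X_2 = e^(-3t)(sin(5t)·(1,0) - cos(5t)·(-3,1)).
General solution: K_1X_1 + K_2X_2.

u(t) = -3K_1e^(-3t)sin(5t) + K_1e^(-3t)cos(5t) + K_2e^(-3t)sin(5t) + 3K_2e^(-3t)cos(5t), v(t) = K_1e^(-3t)sin(5t) - K_2e^(-3t)cos(5t)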